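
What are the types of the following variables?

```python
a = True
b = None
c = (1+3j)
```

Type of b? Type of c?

b is assigned None, whose type is NoneType; c is assigned (1+3j), an int plus an imaginary literal (j suffix), which evaluates to complex

NoneType, complex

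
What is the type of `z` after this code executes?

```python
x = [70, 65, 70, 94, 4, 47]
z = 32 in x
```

'in' operator returns bool

bool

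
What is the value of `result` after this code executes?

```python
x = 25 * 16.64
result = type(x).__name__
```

x is float; result = 'float'

'float'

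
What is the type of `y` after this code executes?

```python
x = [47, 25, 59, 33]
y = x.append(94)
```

list.append() returns None (mutates in place)

NoneType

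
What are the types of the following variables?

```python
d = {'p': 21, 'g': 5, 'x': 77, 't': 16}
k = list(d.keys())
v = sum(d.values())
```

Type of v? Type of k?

sum of ints is int; list() converts to list

int, list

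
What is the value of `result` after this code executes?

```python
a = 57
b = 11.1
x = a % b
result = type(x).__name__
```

a is int; b is float; x is float; result = 'float'

'float'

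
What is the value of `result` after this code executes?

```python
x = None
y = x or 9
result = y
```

x = None; y = 9; result = 9

9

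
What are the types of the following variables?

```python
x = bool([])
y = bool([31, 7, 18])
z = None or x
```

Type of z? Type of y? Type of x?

None or bool returns the bool; bool() returns bool; bool() returns bool

bool, bool, bool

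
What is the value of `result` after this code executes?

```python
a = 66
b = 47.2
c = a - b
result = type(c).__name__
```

a is int; b is float; c is float; result = 'float'

'float'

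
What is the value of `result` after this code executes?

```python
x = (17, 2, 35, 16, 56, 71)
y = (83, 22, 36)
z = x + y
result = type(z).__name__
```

x is tuple; y is tuple; z is tuple; result = 'tuple'

'tuple'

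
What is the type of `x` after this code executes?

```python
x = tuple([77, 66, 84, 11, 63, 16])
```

tuple() constructor returns tuple

tuple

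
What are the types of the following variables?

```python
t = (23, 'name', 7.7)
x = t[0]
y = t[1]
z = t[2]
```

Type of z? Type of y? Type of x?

tuple[2] is float; tuple[1] is str; tuple[0] is int

float, str, int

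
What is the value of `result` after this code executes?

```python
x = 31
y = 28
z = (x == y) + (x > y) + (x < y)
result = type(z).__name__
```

x is int; y is int; z is int; result = 'int'

'int'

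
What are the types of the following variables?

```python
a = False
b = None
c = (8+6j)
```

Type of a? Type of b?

a is assigned the constant False, which has type bool; b is assigned None, whose type is NoneType

bool, NoneType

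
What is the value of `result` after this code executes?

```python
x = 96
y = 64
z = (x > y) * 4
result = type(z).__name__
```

x is int; y is int; z is int; result = 'int'

'int'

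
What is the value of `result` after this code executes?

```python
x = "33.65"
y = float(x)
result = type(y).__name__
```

x is str; y is float; result = 'float'

'float'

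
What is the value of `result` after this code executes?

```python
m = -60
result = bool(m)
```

m = -60; result = True

True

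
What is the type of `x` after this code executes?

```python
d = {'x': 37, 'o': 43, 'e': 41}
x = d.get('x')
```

dict.get() returns value type when found

int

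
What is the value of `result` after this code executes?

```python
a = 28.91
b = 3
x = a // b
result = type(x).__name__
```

a is float; b is int; x is float; result = 'float'

'float'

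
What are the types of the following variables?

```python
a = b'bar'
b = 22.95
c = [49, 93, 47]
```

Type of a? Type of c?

a is assigned a bytes literal (b'...' prefix); c is assigned a list literal (square brackets)

bytes, list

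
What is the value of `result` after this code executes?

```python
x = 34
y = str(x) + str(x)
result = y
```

x = 34; y = '3434'; result = '3434'

'3434'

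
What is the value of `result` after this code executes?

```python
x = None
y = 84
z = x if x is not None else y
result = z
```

x = None; y = 84; z = 84; result = 84

84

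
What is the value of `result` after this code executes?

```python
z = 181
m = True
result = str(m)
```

z = 181; m = True; result = 'True'

'True'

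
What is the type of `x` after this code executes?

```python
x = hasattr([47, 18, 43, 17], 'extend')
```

hasattr() returns bool

bool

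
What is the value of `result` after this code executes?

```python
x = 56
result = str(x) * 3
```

x = 56; result = '565656'

'565656'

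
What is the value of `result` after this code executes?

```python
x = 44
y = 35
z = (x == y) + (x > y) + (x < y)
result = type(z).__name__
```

x is int; y is int; z is int; result = 'int'

'int'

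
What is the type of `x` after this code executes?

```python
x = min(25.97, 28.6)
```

min() of floats returns float

float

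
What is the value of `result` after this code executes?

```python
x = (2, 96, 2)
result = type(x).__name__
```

x is tuple; result = 'tuple'

'tuple'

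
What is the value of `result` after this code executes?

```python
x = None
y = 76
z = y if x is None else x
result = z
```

x = None; y = 76; z = 76; result = 76

76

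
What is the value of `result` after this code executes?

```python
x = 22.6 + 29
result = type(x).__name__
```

x is float; result = 'float'

'float'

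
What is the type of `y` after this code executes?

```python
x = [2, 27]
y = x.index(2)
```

list.index() returns int

int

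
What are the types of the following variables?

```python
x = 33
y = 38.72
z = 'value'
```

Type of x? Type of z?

x is assigned a bare integer (no decimal point), so it is an int; z is assigned a quoted string literal, so it is a str

int, str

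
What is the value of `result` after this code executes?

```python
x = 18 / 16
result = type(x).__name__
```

x is float; result = 'float'

'float'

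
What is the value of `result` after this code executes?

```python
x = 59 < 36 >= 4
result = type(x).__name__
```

x is bool; result = 'bool'

'bool'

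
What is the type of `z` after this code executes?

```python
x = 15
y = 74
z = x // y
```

int // int = int

int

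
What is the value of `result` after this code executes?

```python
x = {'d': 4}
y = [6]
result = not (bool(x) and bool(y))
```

x = {'d': 4}; y = [6]; result = False

False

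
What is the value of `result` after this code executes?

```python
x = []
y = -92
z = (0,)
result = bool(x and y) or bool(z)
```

x = []; y = -92; z = (0,); result = True

True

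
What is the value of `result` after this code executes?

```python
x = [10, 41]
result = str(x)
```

x = [10, 41]; result = '[10, 41]'

'[10, 41]'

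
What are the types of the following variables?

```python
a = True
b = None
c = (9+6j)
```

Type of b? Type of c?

b is assigned None, whose type is NoneType; c is assigned (9+6j), an int plus an imaginary literal (j suffix), which evaluates to complex

NoneType, complex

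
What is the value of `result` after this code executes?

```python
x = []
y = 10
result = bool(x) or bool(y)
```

x = []; y = 10; result = True

True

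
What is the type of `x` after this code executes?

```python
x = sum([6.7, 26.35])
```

sum() of floats returns float

float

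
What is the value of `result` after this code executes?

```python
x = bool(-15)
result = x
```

x = True; result = True

True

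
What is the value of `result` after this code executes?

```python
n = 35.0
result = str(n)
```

n = 35.0; result = '35.0'

'35.0'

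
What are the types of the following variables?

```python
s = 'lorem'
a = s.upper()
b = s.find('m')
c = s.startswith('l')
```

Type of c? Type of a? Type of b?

startswith() returns bool; upper() returns str; find() returns int

bool, str, int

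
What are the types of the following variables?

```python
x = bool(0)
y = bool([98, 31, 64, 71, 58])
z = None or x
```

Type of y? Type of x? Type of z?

bool() returns bool; bool() returns bool; None or bool returns the bool

bool, bool, bool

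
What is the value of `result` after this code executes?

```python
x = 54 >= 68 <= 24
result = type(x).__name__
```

x is bool; result = 'bool'

'bool'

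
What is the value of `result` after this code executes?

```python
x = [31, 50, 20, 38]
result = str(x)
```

x = [31, 50, 20, 38]; result = '[31, 50, 20, 38]'

'[31, 50, 20, 38]'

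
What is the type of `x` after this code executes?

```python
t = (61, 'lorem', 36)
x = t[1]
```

Index 1 of tuple is a str literal

str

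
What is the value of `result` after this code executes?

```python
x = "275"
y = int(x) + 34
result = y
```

x = '275'; y = 309; result = 309

309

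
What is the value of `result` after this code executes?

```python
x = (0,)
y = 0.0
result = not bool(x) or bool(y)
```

x = (0,); y = 0.0; result = False

False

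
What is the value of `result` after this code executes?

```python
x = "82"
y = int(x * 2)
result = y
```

x = '82'; y = 8282; result = 8282

8282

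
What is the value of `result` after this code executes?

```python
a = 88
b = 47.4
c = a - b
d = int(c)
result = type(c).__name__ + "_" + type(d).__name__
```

a is int; b is float; c is float; d is int; result = 'float_int'

'float_int'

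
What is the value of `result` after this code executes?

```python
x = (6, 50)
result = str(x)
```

x = (6, 50); result = '(6, 50)'

'(6, 50)'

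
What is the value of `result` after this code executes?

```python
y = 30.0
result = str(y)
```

y = 30.0; result = '30.0'

'30.0'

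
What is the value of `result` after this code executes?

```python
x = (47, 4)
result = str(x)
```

x = (47, 4); result = '(47, 4)'

'(47, 4)'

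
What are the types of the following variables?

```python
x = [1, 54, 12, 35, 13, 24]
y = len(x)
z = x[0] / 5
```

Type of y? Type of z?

len() returns int; int / int = float

int, float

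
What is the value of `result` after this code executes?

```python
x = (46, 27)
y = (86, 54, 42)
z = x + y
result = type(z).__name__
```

x is tuple; y is tuple; z is tuple; result = 'tuple'

'tuple'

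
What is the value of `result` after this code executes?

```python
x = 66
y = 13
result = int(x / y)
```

x = 66; y = 13; result = 5

5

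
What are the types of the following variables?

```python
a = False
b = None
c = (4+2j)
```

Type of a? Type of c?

a is assigned the constant False, which has type bool; c is assigned (4+2j), an int plus an imaginary literal (j suffix), which evaluates to complex

bool, complex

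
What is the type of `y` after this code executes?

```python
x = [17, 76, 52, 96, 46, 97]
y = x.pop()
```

list.pop() returns the popped element

int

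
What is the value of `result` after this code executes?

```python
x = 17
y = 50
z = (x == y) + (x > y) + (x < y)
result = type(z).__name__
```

x is int; y is int; z is int; result = 'int'

'int'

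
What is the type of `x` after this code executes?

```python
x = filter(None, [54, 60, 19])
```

filter() returns a filter object

filter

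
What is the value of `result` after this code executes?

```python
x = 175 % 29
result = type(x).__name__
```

x is int; result = 'int'

'int'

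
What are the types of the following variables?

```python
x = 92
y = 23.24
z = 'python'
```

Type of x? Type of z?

x is assigned a bare integer (no decimal point), so it is an int; z is assigned a quoted string literal, so it is a str

int, str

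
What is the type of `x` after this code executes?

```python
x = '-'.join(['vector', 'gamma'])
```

str.join() returns str

str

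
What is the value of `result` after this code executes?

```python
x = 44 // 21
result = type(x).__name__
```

x is int; result = 'int'

'int'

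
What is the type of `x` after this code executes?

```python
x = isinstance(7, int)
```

isinstance() returns bool

bool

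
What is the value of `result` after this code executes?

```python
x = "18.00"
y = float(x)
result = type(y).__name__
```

x is str; y is float; result = 'float'

'float'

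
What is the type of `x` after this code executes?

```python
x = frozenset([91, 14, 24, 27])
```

frozenset() returns frozenset

frozenset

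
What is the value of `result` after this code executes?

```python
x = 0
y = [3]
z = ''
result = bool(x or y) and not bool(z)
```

x = 0; y = [3]; z = ''; result = True

True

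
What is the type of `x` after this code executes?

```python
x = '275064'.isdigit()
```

str.isdigit() returns bool

bool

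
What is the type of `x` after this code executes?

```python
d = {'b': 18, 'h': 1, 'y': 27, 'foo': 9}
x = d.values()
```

.values() returns dict_values view

dict_values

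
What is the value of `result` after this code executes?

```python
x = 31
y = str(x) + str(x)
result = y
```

x = 31; y = '3131'; result = '3131'

'3131'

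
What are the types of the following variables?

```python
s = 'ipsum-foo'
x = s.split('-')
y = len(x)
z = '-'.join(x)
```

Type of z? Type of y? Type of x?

str.join() returns str; len() returns int; str.split() returns list

str, int, list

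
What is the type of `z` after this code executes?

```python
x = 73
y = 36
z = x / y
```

int / int = float

float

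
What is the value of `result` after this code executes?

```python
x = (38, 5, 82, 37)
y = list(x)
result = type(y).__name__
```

x is tuple; y is list; result = 'list'

'list'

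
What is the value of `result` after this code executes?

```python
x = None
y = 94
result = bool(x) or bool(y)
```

x = None; y = 94; result = True

True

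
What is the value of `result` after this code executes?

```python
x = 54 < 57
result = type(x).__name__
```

x is bool; result = 'bool'

'bool'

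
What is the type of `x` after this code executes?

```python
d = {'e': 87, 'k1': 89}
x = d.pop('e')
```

dict.pop() returns the value

int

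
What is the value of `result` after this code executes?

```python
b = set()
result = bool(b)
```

b = set(); result = False

False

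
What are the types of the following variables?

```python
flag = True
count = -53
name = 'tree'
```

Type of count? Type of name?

count is assigned a bare integer (no decimal point), so it is an int; name is assigned a quoted string literal, so it is a str

int, str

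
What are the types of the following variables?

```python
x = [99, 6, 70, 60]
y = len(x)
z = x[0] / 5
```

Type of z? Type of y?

int / int = float; len() returns int

float, int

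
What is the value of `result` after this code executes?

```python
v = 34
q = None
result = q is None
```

v = 34; q = None; result = True

True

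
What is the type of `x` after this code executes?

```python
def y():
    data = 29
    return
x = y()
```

Bare return returns None

NoneType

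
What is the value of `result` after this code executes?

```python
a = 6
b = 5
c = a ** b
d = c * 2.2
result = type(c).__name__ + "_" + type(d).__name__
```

a is int; b is int; c is int; d is float; result = 'int_float'

'int_float'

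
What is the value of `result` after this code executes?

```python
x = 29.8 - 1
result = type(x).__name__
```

x is float; result = 'float'

'float'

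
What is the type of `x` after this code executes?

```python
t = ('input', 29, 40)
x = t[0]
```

Index 0 of tuple is a str literal

str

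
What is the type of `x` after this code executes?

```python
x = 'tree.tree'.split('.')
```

str.split() returns list

list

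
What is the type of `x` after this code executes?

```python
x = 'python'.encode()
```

str.encode() returns bytes

bytes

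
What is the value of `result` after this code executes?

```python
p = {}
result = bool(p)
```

p = {}; result = False

False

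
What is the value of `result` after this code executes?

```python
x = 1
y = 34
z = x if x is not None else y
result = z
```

x = 1; y = 34; z = 1; result = 1

1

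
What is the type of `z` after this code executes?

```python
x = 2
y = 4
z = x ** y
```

positive int ** positive int = int

int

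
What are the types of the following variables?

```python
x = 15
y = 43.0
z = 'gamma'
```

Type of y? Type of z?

y is assigned a number with a decimal point, so it is a float; z is assigned a quoted string literal, so it is a str

float, str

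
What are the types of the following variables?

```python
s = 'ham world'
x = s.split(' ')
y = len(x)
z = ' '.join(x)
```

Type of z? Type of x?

str.join() returns str; str.split() returns list

str, list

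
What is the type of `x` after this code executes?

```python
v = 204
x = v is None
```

'is' comparison returns bool

bool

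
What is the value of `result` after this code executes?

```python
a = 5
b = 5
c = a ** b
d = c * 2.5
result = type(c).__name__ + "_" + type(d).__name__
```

a is int; b is int; c is int; d is float; result = 'int_float'

'int_float'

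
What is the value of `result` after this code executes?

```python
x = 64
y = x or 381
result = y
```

x = 64; y = 64; result = 64

64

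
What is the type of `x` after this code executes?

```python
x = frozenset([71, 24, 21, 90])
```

frozenset() returns frozenset

frozenset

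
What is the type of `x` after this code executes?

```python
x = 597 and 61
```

'and' with truthy values returns last operand (int)

int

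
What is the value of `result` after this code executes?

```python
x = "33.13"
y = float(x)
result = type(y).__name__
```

x is str; y is float; result = 'float'

'float'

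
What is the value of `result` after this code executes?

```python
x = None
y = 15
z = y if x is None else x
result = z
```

x = None; y = 15; z = 15; result = 15

15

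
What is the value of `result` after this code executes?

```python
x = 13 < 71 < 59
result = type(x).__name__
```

x is bool; result = 'bool'

'bool'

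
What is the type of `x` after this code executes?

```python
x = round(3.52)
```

round() with no decimal places returns int

int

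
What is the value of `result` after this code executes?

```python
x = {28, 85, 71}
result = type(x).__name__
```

x is set; result = 'set'

'set'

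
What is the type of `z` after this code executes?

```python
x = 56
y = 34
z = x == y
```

Comparison returns bool

bool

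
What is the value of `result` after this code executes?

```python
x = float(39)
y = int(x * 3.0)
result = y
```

x = 39.0; y = 117; result = 117

117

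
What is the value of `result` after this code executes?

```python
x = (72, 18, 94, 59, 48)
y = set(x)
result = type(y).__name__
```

x is tuple; y is set; result = 'set'

'set'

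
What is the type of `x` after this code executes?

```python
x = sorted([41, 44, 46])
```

sorted() always returns list

list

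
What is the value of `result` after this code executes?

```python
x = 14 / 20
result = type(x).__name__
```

x is float; result = 'float'

'float'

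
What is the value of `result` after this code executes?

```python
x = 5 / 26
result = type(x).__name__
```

x is float; result = 'float'

'float'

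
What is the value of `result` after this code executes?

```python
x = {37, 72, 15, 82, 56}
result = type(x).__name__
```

x is set; result = 'set'

'set'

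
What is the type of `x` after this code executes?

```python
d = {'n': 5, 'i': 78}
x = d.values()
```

.values() returns dict_values view

dict_values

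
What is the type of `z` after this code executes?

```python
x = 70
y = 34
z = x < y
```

Comparison returns bool

bool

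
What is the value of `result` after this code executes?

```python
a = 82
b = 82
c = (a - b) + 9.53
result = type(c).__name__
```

a is int; b is int; c is float; result = 'float'

'float'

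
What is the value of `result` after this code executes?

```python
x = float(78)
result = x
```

x = 78.0; result = 78.0

78.0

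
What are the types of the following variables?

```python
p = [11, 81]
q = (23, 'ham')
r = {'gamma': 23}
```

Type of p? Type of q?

p is assigned a list literal (square brackets); q is assigned a tuple (parenthesized, comma-separated values)

list, tuple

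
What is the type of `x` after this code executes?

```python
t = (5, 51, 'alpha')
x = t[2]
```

Index 2 of tuple is a str literal

str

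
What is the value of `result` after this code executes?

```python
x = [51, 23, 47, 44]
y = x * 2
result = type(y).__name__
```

x is list; y is list; result = 'list'

'list'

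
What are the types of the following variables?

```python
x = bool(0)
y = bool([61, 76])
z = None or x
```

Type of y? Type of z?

bool() returns bool; None or bool returns the bool

bool, bool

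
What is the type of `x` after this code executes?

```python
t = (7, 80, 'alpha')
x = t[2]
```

Index 2 of tuple is a str literal

str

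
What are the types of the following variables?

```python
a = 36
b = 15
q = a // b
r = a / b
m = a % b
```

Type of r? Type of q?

/ returns float; // returns int

float, int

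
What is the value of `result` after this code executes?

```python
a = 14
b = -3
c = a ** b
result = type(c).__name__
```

a is int; b is int; c is float; result = 'float'

'float'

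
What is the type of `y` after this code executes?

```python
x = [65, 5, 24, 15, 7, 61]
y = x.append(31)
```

list.append() returns None (mutates in place)

NoneType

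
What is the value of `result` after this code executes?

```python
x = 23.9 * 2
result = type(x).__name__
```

x is float; result = 'float'

'float'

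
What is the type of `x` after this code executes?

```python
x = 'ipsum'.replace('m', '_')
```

str.replace() returns str

str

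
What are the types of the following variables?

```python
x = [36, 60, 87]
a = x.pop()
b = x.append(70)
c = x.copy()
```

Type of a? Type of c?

pop() returns element; copy() returns list

int, list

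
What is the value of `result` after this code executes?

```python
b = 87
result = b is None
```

b = 87; result = False

False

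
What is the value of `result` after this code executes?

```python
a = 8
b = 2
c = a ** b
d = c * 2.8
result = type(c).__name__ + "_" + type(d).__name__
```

a is int; b is int; c is int; d is float; result = 'int_float'

'int_float'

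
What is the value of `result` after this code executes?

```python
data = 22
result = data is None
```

data = 22; result = False

False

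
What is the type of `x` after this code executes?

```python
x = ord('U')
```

ord() returns int (code point)

int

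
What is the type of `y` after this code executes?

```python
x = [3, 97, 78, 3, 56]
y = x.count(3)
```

list.count() returns int

int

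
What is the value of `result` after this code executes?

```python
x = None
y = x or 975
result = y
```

x = None; y = 975; result = 975

975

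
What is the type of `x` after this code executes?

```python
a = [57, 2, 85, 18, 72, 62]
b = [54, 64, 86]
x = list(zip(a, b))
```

list(zip()) returns a list of tuples

list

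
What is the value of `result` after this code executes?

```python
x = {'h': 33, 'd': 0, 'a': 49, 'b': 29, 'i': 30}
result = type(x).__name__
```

x is dict; result = 'dict'

'dict'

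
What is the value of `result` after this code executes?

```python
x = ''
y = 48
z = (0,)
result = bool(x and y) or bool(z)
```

x = ''; y = 48; z = (0,); result = True

True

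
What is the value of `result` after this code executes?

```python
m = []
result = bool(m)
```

m = []; result = False

False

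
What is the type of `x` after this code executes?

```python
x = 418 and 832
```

'and' with truthy values returns last operand (int)

int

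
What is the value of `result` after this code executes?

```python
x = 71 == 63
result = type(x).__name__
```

x is bool; result = 'bool'

'bool'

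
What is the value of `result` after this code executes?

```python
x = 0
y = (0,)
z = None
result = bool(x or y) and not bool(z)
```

x = 0; y = (0,); z = None; result = True

True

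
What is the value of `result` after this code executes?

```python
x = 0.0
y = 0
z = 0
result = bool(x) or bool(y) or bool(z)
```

x = 0.0; y = 0; z = 0; result = False

False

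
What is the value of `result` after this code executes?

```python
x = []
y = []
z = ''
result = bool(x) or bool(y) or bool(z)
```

x = []; y = []; z = ''; result = False

False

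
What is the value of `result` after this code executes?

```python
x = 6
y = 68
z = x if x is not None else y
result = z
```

x = 6; y = 68; z = 6; result = 6

6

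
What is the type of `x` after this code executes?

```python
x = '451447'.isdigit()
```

str.isdigit() returns bool

bool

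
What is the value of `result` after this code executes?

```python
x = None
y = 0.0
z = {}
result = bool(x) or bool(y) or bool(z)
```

x = None; y = 0.0; z = {}; result = False

False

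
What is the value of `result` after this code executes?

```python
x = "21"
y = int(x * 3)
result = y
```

x = '21'; y = 212121; result = 212121

212121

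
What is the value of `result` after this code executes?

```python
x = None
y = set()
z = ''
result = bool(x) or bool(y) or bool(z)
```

x = None; y = set(); z = ''; result = False

False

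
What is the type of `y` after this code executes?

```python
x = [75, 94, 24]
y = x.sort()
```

list.sort() returns None (mutates in place)

NoneType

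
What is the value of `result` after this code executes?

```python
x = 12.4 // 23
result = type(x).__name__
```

x is float; result = 'float'

'float'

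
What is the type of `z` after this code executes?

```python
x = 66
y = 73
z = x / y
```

int / int = float

float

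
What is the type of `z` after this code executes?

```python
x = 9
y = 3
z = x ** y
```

positive int ** positive int = int

int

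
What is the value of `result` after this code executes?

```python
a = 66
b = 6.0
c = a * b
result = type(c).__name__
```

a is int; b is float; c is float; result = 'float'

'float'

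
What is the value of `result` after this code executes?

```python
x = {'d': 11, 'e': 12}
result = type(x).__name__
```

x is dict; result = 'dict'

'dict'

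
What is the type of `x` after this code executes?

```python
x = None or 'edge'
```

'or' with None returns the other truthy value (str)

str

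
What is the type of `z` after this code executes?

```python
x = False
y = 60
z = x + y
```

bool + int = int (bool is subclass of int)

int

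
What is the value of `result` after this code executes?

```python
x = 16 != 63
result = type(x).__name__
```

x is bool; result = 'bool'

'bool'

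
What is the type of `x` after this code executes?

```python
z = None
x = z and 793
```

'and' returns first falsy value (None)

NoneType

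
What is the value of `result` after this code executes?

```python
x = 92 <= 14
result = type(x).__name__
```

x is bool; result = 'bool'

'bool'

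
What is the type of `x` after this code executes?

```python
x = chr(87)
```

chr() returns str (single char)

str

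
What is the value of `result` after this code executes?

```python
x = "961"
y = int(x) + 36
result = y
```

x = '961'; y = 997; result = 997

997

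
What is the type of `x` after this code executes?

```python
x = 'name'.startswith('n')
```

str.startswith() returns bool

bool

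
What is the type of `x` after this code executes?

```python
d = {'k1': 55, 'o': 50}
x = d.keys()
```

.keys() returns dict_keys view

dict_keys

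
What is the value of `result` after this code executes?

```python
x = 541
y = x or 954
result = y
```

x = 541; y = 541; result = 541

541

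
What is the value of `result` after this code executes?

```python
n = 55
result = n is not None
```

n = 55; result = True

True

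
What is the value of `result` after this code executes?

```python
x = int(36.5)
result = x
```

x = 36; result = 36

36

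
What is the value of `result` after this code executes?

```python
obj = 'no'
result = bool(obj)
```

obj = 'no'; result = True

True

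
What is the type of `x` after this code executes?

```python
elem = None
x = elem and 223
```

'and' returns first falsy value (None)

NoneType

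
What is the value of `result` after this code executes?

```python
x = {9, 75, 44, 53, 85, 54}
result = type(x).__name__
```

x is set; result = 'set'

'set'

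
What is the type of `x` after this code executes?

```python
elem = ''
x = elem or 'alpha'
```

'or' returns first truthy value (str)

str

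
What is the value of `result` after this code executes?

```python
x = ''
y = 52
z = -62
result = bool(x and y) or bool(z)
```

x = ''; y = 52; z = -62; result = True

True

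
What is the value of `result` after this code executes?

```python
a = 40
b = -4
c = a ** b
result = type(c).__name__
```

a is int; b is int; c is float; result = 'float'

'float'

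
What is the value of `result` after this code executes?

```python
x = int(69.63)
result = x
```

x = 69; result = 69

69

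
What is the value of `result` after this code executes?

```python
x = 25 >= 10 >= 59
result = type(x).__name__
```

x is bool; result = 'bool'

'bool'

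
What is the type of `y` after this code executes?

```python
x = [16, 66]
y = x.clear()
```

list.clear() returns None

NoneType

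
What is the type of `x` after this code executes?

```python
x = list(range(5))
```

list(range()) returns list

list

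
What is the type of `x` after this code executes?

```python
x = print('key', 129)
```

print() returns None

NoneType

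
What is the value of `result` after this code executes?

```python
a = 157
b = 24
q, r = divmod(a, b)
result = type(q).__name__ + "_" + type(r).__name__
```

a is int; b is int; q is int; r is int; result = 'int_int'

'int_int'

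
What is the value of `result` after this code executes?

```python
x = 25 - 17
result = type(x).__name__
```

x is int; result = 'int'

'int'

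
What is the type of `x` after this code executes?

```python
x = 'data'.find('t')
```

str.find() returns int index

int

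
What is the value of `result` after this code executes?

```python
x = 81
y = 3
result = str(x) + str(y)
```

x = 81; y = 3; result = '813'

'813'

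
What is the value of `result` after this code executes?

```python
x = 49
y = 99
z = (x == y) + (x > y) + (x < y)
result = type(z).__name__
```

x is int; y is int; z is int; result = 'int'

'int'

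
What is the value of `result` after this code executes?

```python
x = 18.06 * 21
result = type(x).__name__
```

x is float; result = 'float'

'float'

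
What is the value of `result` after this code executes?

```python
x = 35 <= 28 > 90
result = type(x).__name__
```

x is bool; result = 'bool'

'bool'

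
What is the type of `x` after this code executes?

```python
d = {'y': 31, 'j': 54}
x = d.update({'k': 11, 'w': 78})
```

dict.update() returns None

NoneType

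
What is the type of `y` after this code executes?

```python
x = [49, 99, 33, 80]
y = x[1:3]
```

Slicing a list returns a list

list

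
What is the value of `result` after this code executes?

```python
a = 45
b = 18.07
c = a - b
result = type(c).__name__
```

a is int; b is float; c is float; result = 'float'

'float'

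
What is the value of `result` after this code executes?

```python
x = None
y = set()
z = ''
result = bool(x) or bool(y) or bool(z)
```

x = None; y = set(); z = ''; result = False

False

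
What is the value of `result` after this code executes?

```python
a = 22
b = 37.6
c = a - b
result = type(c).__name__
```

a is int; b is float; c is float; result = 'float'

'float'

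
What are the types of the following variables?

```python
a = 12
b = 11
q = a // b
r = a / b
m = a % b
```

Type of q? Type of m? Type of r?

// returns int; % of ints returns int; / returns float

int, int, float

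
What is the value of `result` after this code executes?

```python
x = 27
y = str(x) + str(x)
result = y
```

x = 27; y = '2727'; result = '2727'

'2727'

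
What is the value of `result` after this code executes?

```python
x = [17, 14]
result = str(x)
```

x = [17, 14]; result = '[17, 14]'

'[17, 14]'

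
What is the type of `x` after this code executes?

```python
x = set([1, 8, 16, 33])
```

set() constructor returns set

set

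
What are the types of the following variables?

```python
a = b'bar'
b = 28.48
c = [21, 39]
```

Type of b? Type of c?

b is assigned a number with a decimal point, so it is a float; c is assigned a list literal (square brackets)

float, list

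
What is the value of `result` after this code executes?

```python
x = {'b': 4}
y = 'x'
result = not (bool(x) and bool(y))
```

x = {'b': 4}; y = 'x'; result = False

False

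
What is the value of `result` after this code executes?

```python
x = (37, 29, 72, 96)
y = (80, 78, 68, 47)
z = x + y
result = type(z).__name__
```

x is tuple; y is tuple; z is tuple; result = 'tuple'

'tuple'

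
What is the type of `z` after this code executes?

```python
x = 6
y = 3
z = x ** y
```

positive int ** positive int = int

int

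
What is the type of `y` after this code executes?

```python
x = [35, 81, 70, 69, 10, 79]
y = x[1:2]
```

Slicing a list returns a list

list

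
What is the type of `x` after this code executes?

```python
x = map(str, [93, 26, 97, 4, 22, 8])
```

map() returns a map object

map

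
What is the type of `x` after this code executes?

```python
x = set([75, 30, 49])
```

set() constructor returns set

set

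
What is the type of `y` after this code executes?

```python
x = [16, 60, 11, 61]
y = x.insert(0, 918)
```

list.insert() returns None

NoneType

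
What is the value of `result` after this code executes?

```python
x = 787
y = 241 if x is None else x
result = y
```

x = 787; y = 787; result = 787

787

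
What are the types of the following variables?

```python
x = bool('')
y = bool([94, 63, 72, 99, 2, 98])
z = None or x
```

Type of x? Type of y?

bool() returns bool; bool() returns bool

bool, bool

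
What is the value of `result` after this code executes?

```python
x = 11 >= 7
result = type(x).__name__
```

x is bool; result = 'bool'

'bool'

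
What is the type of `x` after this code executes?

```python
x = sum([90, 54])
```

sum() of ints returns int

int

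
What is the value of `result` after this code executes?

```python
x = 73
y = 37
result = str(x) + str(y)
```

x = 73; y = 37; result = '7337'

'7337'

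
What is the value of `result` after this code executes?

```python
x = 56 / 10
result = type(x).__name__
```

x is float; result = 'float'

'float'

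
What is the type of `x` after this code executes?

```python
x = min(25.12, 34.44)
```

min() of floats returns float

float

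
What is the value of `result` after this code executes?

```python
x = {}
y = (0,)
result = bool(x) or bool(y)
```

x = {}; y = (0,); result = True

True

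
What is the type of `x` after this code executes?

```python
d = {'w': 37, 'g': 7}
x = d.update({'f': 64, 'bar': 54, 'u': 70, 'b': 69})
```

dict.update() returns None

NoneType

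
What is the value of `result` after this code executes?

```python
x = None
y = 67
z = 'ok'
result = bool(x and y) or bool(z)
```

x = None; y = 67; z = 'ok'; result = True

True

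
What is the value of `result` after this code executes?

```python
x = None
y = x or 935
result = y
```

x = None; y = 935; result = 935

935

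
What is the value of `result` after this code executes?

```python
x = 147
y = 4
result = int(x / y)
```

x = 147; y = 4; result = 36

36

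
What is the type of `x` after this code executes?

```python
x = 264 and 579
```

'and' with truthy values returns last operand (int)

int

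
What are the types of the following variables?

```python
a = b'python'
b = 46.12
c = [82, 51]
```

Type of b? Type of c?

b is assigned a number with a decimal point, so it is a float; c is assigned a list literal (square brackets)

float, list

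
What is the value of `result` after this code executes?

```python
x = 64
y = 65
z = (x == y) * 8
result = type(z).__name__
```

x is int; y is int; z is int; result = 'int'

'int'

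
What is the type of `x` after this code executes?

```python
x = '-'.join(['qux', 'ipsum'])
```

str.join() returns str

str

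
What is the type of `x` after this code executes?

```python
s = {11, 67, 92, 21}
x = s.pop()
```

Popping from set[int] returns int

int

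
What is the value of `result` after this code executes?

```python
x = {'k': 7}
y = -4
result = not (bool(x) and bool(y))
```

x = {'k': 7}; y = -4; result = False

False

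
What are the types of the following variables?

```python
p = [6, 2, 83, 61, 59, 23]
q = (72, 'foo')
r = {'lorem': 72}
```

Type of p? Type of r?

p is assigned a list literal (square brackets); r is assigned a dict literal ({key: value})

list, dict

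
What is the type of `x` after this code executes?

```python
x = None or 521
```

'or' with None returns the other truthy value

int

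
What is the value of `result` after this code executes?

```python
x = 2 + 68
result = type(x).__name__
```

x is int; result = 'int'

'int'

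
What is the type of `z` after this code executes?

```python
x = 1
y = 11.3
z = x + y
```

int + float = float

float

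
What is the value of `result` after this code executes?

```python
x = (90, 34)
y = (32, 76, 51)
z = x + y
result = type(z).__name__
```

x is tuple; y is tuple; z is tuple; result = 'tuple'

'tuple'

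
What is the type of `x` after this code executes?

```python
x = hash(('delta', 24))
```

hash() returns int

int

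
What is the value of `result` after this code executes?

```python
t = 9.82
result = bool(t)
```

t = 9.82; result = True

True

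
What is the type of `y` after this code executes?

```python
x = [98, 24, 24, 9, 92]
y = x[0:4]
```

Slicing a list returns a list

list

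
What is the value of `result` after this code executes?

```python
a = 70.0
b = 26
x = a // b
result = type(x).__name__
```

a is float; b is int; x is float; result = 'float'

'float'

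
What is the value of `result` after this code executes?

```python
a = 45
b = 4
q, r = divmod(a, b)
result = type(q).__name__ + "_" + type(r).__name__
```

a is int; b is int; q is int; r is int; result = 'int_int'

'int_int'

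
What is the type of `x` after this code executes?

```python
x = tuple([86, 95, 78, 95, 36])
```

tuple() constructor returns tuple

tuple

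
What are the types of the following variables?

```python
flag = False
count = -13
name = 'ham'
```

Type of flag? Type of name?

flag is assigned the constant False, which has type bool; name is assigned a quoted string literal, so it is a str

bool, str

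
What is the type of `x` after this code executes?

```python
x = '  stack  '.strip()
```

str.strip() returns str

str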